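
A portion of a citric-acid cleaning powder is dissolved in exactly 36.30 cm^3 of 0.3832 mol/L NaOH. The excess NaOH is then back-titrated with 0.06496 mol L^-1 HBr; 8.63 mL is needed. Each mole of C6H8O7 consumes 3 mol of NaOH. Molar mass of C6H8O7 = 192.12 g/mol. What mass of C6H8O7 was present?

0.855 g

Total n(NaOH) added = 0.3832 x 0.03630 = 0.01391 mol.
n(HBr) used = 0.06496 x 0.008630 = 0.0005606 mol, which equals the excess n(NaOH).
So n(NaOH) consumed by the sample = 0.01391 - 0.0005606 = 0.01335 mol.
n(C6H8O7) = 0.01335 / 3 = 0.004450 mol.
mass = 0.004450 mol x 192.12 g/mol = 0.855 g.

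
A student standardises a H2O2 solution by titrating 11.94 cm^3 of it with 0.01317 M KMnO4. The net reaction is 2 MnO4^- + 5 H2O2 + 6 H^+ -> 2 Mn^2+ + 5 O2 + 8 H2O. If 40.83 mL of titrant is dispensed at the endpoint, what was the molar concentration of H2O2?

n(KMnO4) = 0.01317 x 0.04083 = 0.0005377 mol.
From the balanced equation, 2 mol KMnO4 reacts with 5 mol H2O2, so n(H2O2) = 0.0005377 x 5/2 = 0.001344 mol.
[H2O2] = 0.001344 / 0.01194 L = 0.113 M.

0.113 M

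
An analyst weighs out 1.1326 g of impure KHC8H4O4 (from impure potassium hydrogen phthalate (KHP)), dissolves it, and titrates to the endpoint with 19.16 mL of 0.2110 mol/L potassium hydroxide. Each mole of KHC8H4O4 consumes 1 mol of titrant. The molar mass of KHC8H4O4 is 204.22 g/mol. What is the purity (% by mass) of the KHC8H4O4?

n(KOH) = 0.2110 x 0.01916 = 0.004043 mol.
n(KHC8H4O4) = 0.004043 / 1 = 0.004043 mol.
mass of KHC8H4O4 = 0.004043 x 204.22 = 0.8256 g.
% purity = 0.8256 / 1.1326 x 100 = 72.9%.

72.9%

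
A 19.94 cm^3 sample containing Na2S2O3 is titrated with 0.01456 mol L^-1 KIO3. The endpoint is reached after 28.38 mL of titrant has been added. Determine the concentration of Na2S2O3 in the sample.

0.124 M

n(KIO3) = 0.01456 x 0.02838 = 0.0004132 mol.
From the balanced equation, 1 mol KIO3 reacts with 6 mol Na2S2O3, so n(Na2S2O3) = 0.0004132 x 6/1 = 0.002479 mol.
[Na2S2O3] = 0.002479 / 0.01994 L = 0.124 M.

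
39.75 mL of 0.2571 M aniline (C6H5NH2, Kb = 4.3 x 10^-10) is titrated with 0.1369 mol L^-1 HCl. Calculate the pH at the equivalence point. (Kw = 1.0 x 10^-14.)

2.84

n(C6H5NH2) = 0.2571 x 0.03975 = 0.01022 mol; V(HCl) at equivalence = 0.01022/0.1369 = 0.07465 L.
At equivalence the base is fully converted to C6H5NH3+; total volume = 0.1144 L, so [C6H5NH3+] = 0.01022/0.1144 = 0.08933 M.
Ka(C6H5NH3+) = Kw/Kb = 1.0e-14 / 4.3 x 10^-10 = 2.33e-5.
[H^+] = sqrt(Ka x [C6H5NH3+]) = sqrt(2.33e-5 x 0.08933) = 0.00144 M.
pH = -log(0.00144) = 2.84.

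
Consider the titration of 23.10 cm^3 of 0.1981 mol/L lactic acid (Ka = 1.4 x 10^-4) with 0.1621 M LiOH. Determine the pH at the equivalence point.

8.40

n(HC3H5O3) = 0.1981 x 0.02310 = 0.004576 mol; V(LiOH) at equivalence = 0.004576/0.1621 = 0.02823 L.
At equivalence all the acid is converted to C3H5O3-; total volume = 0.02310 + 0.02823 = 0.05133 L, so [C3H5O3-] = 0.004576/0.05133 = 0.08915 M.
Kb = Kw/Ka = 1.0e-14 / 1.4 x 10^-4 = 7.14e-11.
[OH^-] = sqrt(Kb x [C3H5O3-]) = sqrt(7.14e-11 x 0.08915) = 2.52e-6 M.
pOH = 5.60, so pH = 14.00 - 5.60 = 8.40.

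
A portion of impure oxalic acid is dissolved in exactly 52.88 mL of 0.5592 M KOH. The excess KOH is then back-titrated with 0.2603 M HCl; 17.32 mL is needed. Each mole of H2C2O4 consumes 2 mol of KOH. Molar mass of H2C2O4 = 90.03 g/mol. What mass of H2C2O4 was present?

1.13 g

Total n(KOH) added = 0.5592 x 0.05288 = 0.02957 mol.
n(HCl) used = 0.2603 x 0.01732 = 0.004508 mol, which equals the excess n(KOH).
So n(KOH) consumed by the sample = 0.02957 - 0.004508 = 0.02506 mol.
n(H2C2O4) = 0.02506 / 2 = 0.01253 mol.
mass = 0.01253 mol x 90.03 g/mol = 1.13 g.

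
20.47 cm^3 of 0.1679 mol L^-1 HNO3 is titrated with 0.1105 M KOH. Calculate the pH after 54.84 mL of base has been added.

n(acid) = 0.1679 x 0.02047 = 0.003437 mol; n(KOH) added = 0.1105 x 0.05484 = 0.006060 mol.
Base is in excess by 0.006060 - 0.003437 = 0.002623 mol in a total volume of 0.07531 L.
[OH^-] = 0.002623/0.07531 = 0.03483 M, so pOH = 1.46 and pH = 14.00 - 1.46 = 12.54.

12.54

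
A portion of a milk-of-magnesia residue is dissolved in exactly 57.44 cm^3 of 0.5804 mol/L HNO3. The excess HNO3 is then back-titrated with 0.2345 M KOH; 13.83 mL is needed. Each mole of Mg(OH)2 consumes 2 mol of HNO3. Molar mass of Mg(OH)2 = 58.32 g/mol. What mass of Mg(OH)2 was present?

0.878 g

Total n(HNO3) added = 0.5804 x 0.05744 = 0.03334 mol.
n(KOH) used = 0.2345 x 0.01383 = 0.003243 mol, which equals the excess n(HNO3).
So n(HNO3) consumed by the sample = 0.03334 - 0.003243 = 0.03010 mol.
n(Mg(OH)2) = 0.03010 / 2 = 0.01505 mol.
mass = 0.01505 mol x 58.32 g/mol = 0.878 g.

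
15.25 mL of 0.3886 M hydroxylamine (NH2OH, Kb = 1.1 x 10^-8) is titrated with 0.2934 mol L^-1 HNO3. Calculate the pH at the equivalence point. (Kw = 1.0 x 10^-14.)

3.41

n(NH2OH) = 0.3886 x 0.01525 = 0.005926 mol; V(HNO3) at equivalence = 0.005926/0.2934 = 0.02020 L.
At equivalence the base is fully converted to NH3OH+; total volume = 0.03545 L, so [NH3OH+] = 0.005926/0.03545 = 0.1672 M.
Ka(NH3OH+) = Kw/Kb = 1.0e-14 / 1.1 x 10^-8 = 9.09e-7.
[H^+] = sqrt(Ka x [NH3OH+]) = sqrt(9.09e-7 x 0.1672) = 0.000390 M.
pH = -log(0.000390) = 3.41.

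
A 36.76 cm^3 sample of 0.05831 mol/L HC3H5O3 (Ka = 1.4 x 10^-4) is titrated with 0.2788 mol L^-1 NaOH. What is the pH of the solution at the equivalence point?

8.27

n(HC3H5O3) = 0.05831 x 0.03676 = 0.002143 mol; V(NaOH) at equivalence = 0.002143/0.2788 = 0.007688 L.
At equivalence all the acid is converted to C3H5O3-; total volume = 0.03676 + 0.007688 = 0.04445 L, so [C3H5O3-] = 0.002143/0.04445 = 0.04822 M.
Kb = Kw/Ka = 1.0e-14 / 1.4 x 10^-4 = 7.14e-11.
[OH^-] = sqrt(Kb x [C3H5O3-]) = sqrt(7.14e-11 x 0.04822) = 1.86e-6 M.
pOH = 5.73, so pH = 14.00 - 5.73 = 8.27.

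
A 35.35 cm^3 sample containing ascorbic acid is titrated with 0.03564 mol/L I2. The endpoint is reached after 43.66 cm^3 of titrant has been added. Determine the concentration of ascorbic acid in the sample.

n(I2) = 0.03564 x 0.04366 = 0.001556 mol.
From the balanced equation, 1 mol I2 reacts with 1 mol ascorbic acid, so n(ascorbic acid) = 0.001556 x 1/1 = 0.001556 mol.
[ascorbic acid] = 0.001556 / 0.03535 L = 0.0440 M.

0.0440 M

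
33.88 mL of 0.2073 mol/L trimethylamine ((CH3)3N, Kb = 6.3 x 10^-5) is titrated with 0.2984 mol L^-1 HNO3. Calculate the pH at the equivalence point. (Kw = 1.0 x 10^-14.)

n((CH3)3N) = 0.2073 x 0.03388 = 0.007023 mol; V(HNO3) at equivalence = 0.007023/0.2984 = 0.02354 L.
At equivalence the base is fully converted to (CH3)3NH+; total volume = 0.05742 L, so [(CH3)3NH+] = 0.007023/0.05742 = 0.1223 M.
Ka((CH3)3NH+) = Kw/Kb = 1.0e-14 / 6.3 x 10^-5 = 1.59e-10.
[H^+] = sqrt(Ka x [(CH3)3NH+]) = sqrt(1.59e-10 x 0.1223) = 4.41e-6 M.
pH = -log(4.41e-6) = 5.36.

5.36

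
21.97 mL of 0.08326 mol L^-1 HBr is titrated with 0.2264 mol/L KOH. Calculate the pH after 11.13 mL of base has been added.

n(acid) = 0.08326 x 0.02197 = 0.001829 mol; n(KOH) added = 0.2264 x 0.01113 = 0.002520 mol.
Base is in excess by 0.002520 - 0.001829 = 0.0006906 mol in a total volume of 0.03310 L.
[OH^-] = 0.0006906/0.03310 = 0.02086 M, so pOH = 1.68 and pH = 14.00 - 1.68 = 12.32.

12.32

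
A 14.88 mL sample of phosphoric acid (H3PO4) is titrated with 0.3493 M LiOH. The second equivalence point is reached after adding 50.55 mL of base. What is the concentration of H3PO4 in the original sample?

n(LiOH) = 0.3493 x 0.05055 = 0.01766 mol.
At the second equivalence point, 2 mol OH^- react per mol H3PO4, so n(H3PO4) = 0.01766 / 2 = 0.008829 mol.
[H3PO4] = 0.008829 / 0.01488 L = 0.593 M.

0.593 M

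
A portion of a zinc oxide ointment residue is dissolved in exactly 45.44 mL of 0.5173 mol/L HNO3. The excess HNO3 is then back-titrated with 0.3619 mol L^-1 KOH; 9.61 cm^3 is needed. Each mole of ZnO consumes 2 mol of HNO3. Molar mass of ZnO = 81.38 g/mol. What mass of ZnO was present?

0.815 g

Total n(HNO3) added = 0.5173 x 0.04544 = 0.02351 mol.
n(KOH) used = 0.3619 x 0.009610 = 0.003478 mol, which equals the excess n(HNO3).
So n(HNO3) consumed by the sample = 0.02351 - 0.003478 = 0.02003 mol.
n(ZnO) = 0.02003 / 2 = 0.01001 mol.
mass = 0.01001 mol x 81.38 g/mol = 0.815 g.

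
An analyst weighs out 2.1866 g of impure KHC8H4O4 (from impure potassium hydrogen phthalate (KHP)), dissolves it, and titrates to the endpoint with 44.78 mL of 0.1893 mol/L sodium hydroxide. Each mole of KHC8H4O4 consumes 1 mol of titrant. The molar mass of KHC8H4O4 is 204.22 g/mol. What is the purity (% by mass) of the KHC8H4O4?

79.2%

n(NaOH) = 0.1893 x 0.04478 = 0.008477 mol.
n(KHC8H4O4) = 0.008477 / 1 = 0.008477 mol.
mass of KHC8H4O4 = 0.008477 x 204.22 = 1.731 g.
% purity = 1.731 / 2.1866 x 100 = 79.2%.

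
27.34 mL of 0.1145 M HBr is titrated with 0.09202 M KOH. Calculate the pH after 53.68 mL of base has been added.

n(acid) = 0.1145 x 0.02734 = 0.003130 mol; n(KOH) added = 0.09202 x 0.05368 = 0.004940 mol.
Base is in excess by 0.004940 - 0.003130 = 0.001809 mol in a total volume of 0.08102 L.
[OH^-] = 0.001809/0.08102 = 0.02233 M, so pOH = 1.65 and pH = 14.00 - 1.65 = 12.35.

12.35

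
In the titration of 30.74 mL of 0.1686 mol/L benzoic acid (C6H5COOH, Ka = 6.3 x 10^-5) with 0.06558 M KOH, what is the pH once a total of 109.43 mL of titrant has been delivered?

n(acid) = 0.1686 x 0.03074 = 0.005183 mol; n(KOH) added = 0.06558 x 0.1094 = 0.007176 mol.
Base is in excess by 0.007176 - 0.005183 = 0.001994 mol in a total volume of 0.1402 L.
[OH^-] = 0.001994/0.1402 = 0.01422 M, so pOH = 1.85 and pH = 14.00 - 1.85 = 12.15.

12.15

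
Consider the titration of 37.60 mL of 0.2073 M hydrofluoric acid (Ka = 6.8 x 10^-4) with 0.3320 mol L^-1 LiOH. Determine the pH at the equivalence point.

8.14

n(HF) = 0.2073 x 0.03760 = 0.007794 mol; V(LiOH) at equivalence = 0.007794/0.3320 = 0.02348 L.
At equivalence all the acid is converted to F-; total volume = 0.03760 + 0.02348 = 0.06108 L, so [F-] = 0.007794/0.06108 = 0.1276 M.
Kb = Kw/Ka = 1.0e-14 / 6.8 x 10^-4 = 1.47e-11.
[OH^-] = sqrt(Kb x [F-]) = sqrt(1.47e-11 x 0.1276) = 1.37e-6 M.
pOH = 5.86, so pH = 14.00 - 5.86 = 8.14.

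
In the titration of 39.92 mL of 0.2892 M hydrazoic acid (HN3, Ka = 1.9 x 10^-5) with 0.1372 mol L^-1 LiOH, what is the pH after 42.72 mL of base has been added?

4.73

Initial n(HN3) = 0.2892 x 0.03992 = 0.01154 mol.
n(LiOH) added = 0.1372 x 0.04272 = 0.005861 mol, converting that many moles of HN3 to N3-.
Remaining n(HN3) = 0.005684 mol; n(N3-) = 0.005861 mol.
By Henderson-Hasselbalch, pH = pKa + log([A^-]/[HA]) = 4.72 + log(0.005861/0.005684) = 4.72 + (+0.01) = 4.73.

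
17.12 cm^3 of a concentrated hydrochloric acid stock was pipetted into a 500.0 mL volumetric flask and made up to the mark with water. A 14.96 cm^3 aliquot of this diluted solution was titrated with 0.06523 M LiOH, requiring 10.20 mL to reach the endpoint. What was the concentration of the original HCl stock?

n(LiOH) = 0.06523 x 0.01020 = 0.0006653 mol.
n(HCl) in the aliquot = 0.0006653 mol.
[diluted HCl] = 0.0006653 / 0.01496 = 0.04447 M.
Dilution factor = 500.0/17.12 = 29.21, so [stock] = 0.04447 x 29.21 = 1.30 M.

1.30 M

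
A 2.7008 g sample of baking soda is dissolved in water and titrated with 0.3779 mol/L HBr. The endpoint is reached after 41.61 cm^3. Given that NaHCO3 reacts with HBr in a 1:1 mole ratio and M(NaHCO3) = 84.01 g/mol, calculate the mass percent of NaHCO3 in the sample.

48.9%

n(HBr) = 0.3779 x 0.04161 = 0.01572 mol.
n(NaHCO3) = 0.01572 / 1 = 0.01572 mol.
mass of NaHCO3 = 0.01572 x 84.01 = 1.321 g.
% purity = 1.321 / 2.7008 x 100 = 48.9%.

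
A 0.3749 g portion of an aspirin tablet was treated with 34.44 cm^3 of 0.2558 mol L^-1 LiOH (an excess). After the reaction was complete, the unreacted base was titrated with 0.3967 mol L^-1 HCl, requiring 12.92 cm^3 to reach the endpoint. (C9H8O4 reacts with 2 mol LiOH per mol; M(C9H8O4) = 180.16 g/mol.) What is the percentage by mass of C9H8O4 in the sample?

88.5%

Total n(LiOH) added = 0.2558 x 0.03444 = 0.008810 mol.
n(HCl) used = 0.3967 x 0.01292 = 0.005125 mol, which equals the excess n(LiOH).
So n(LiOH) consumed by the sample = 0.008810 - 0.005125 = 0.003684 mol.
n(C9H8O4) = 0.003684 / 2 = 0.001842 mol.
mass C9H8O4 = 0.001842 x 180.16 = 0.3319 g, so %C9H8O4 = 0.3319/0.3749 x 100 = 88.5%.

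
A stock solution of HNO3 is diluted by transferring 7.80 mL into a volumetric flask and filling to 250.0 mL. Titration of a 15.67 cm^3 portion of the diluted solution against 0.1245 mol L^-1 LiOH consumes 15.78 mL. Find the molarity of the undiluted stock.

4.02 M

n(LiOH) = 0.1245 x 0.01578 = 0.001965 mol.
n(HNO3) in the aliquot = 0.001965 mol.
[diluted HNO3] = 0.001965 / 0.01567 = 0.1254 M.
Dilution factor = 250.0/7.800 = 32.05, so [stock] = 0.1254 x 32.05 = 4.02 M.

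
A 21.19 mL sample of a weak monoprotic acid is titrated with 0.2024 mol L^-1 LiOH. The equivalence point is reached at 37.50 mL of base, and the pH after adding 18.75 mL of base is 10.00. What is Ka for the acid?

1.0 x 10^-10

18.75 mL is half of the equivalence volume, so this is the half-equivalence point where [HA] = [A^-].
At half-equivalence pH = pKa, so pKa = 10.00.
Ka = 10^(-10.00) = 1.0 x 10^-10.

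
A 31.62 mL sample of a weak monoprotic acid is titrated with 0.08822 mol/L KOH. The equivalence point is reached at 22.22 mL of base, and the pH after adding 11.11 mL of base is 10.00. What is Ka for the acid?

11.11 mL is half of the equivalence volume, so this is the half-equivalence point where [HA] = [A^-].
At half-equivalence pH = pKa, so pKa = 10.00.
Ka = 10^(-10.00) = 1.0 x 10^-10.

1.0 x 10^-10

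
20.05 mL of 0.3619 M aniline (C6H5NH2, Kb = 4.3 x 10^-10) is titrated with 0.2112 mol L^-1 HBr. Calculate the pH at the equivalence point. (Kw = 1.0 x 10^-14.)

n(C6H5NH2) = 0.3619 x 0.02005 = 0.007256 mol; V(HBr) at equivalence = 0.007256/0.2112 = 0.03436 L.
At equivalence the base is fully converted to C6H5NH3+; total volume = 0.05441 L, so [C6H5NH3+] = 0.007256/0.05441 = 0.1334 M.
Ka(C6H5NH3+) = Kw/Kb = 1.0e-14 / 4.3 x 10^-10 = 2.33e-5.
[H^+] = sqrt(Ka x [C6H5NH3+]) = sqrt(2.33e-5 x 0.1334) = 0.00176 M.
pH = -log(0.00176) = 2.75.

2.75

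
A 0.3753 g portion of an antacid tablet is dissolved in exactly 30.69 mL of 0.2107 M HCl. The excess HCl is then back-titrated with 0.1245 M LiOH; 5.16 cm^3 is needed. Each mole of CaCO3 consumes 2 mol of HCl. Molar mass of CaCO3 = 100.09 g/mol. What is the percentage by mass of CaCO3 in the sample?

77.7%

Total n(HCl) added = 0.2107 x 0.03069 = 0.006466 mol.
n(LiOH) used = 0.1245 x 0.005160 = 0.0006424 mol, which equals the excess n(HCl).
So n(HCl) consumed by the sample = 0.006466 - 0.0006424 = 0.005824 mol.
n(CaCO3) = 0.005824 / 2 = 0.002912 mol.
mass CaCO3 = 0.002912 x 100.09 = 0.2915 g, so %CaCO3 = 0.2915/0.3753 x 100 = 77.7%.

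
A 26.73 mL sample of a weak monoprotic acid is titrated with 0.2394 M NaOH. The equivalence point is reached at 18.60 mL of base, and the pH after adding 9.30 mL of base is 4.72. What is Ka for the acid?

1.9 x 10^-5

9.30 mL is half of the equivalence volume, so this is the half-equivalence point where [HA] = [A^-].
At half-equivalence pH = pKa, so pKa = 4.72.
Ka = 10^(-4.72) = 1.9 x 10^-5.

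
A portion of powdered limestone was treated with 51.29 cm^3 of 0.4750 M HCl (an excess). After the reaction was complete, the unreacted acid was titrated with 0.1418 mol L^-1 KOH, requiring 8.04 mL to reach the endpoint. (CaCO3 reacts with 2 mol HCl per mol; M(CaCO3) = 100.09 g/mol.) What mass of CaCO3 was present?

Total n(HCl) added = 0.4750 x 0.05129 = 0.02436 mol.
n(KOH) used = 0.1418 x 0.008040 = 0.001140 mol, which equals the excess n(HCl).
So n(HCl) consumed by the sample = 0.02436 - 0.001140 = 0.02322 mol.
n(CaCO3) = 0.02322 / 2 = 0.01161 mol.
mass = 0.01161 mol x 100.09 g/mol = 1.16 g.

1.16 g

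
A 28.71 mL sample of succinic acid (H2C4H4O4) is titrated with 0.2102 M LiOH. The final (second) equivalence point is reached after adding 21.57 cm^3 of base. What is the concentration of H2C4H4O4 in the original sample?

n(LiOH) = 0.2102 x 0.02157 = 0.004534 mol.
At the final (second) equivalence point, 2 mol OH^- react per mol H2C4H4O4, so n(H2C4H4O4) = 0.004534 / 2 = 0.002267 mol.
[H2C4H4O4] = 0.002267 / 0.02871 L = 0.0790 M.

0.0790 M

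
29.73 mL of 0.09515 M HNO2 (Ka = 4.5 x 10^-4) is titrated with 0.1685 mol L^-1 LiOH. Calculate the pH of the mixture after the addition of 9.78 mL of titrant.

Initial n(HNO2) = 0.09515 x 0.02973 = 0.002829 mol.
n(LiOH) added = 0.1685 x 0.009780 = 0.001648 mol, converting that many moles of HNO2 to NO2-.
Remaining n(HNO2) = 0.001181 mol; n(NO2-) = 0.001648 mol.
By Henderson-Hasselbalch, pH = pKa + log([A^-]/[HA]) = 3.35 + log(0.001648/0.001181) = 3.35 + (+0.14) = 3.49.

3.49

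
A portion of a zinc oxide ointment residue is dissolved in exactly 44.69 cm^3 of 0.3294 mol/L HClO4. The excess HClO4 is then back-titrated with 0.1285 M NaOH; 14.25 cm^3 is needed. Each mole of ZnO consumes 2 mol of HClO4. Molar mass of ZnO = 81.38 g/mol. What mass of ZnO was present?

0.524 g

Total n(HClO4) added = 0.3294 x 0.04469 = 0.01472 mol.
n(NaOH) used = 0.1285 x 0.01425 = 0.001831 mol, which equals the excess n(HClO4).
So n(HClO4) consumed by the sample = 0.01472 - 0.001831 = 0.01289 mol.
n(ZnO) = 0.01289 / 2 = 0.006445 mol.
mass = 0.006445 mol x 81.38 g/mol = 0.524 g.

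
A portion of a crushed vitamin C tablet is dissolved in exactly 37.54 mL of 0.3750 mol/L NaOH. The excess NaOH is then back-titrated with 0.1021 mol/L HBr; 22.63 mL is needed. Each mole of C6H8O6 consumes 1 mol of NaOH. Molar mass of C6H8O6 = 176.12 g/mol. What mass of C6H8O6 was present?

2.07 g

Total n(NaOH) added = 0.3750 x 0.03754 = 0.01408 mol.
n(HBr) used = 0.1021 x 0.02263 = 0.002311 mol, which equals the excess n(NaOH).
So n(NaOH) consumed by the sample = 0.01408 - 0.002311 = 0.01177 mol.
n(C6H8O6) = 0.01177 / 1 = 0.01177 mol.
mass = 0.01177 mol x 176.12 g/mol = 2.07 g.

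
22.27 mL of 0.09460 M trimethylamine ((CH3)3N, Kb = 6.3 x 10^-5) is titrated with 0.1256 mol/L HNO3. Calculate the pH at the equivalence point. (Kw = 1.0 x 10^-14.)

5.53

n((CH3)3N) = 0.09460 x 0.02227 = 0.002107 mol; V(HNO3) at equivalence = 0.002107/0.1256 = 0.01677 L.
At equivalence the base is fully converted to (CH3)3NH+; total volume = 0.03904 L, so [(CH3)3NH+] = 0.002107/0.03904 = 0.05396 M.
Ka((CH3)3NH+) = Kw/Kb = 1.0e-14 / 6.3 x 10^-5 = 1.59e-10.
[H^+] = sqrt(Ka x [(CH3)3NH+]) = sqrt(1.59e-10 x 0.05396) = 2.93e-6 M.
pH = -log(2.93e-6) = 5.53.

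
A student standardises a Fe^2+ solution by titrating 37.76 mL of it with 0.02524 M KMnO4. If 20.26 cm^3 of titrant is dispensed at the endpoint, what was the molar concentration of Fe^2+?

n(KMnO4) = 0.02524 x 0.02026 = 0.0005114 mol.
From the balanced equation, 1 mol KMnO4 reacts with 5 mol Fe^2+, so n(Fe^2+) = 0.0005114 x 5/1 = 0.002557 mol.
[Fe^2+] = 0.002557 / 0.03776 L = 0.0677 M.

0.0677 M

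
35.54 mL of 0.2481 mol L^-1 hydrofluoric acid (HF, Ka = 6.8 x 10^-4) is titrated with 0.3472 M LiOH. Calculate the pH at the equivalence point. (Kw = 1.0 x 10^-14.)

n(HF) = 0.2481 x 0.03554 = 0.008817 mol; V(LiOH) at equivalence = 0.008817/0.3472 = 0.02540 L.
At equivalence all the acid is converted to F-; total volume = 0.03554 + 0.02540 = 0.06094 L, so [F-] = 0.008817/0.06094 = 0.1447 M.
Kb = Kw/Ka = 1.0e-14 / 6.8 x 10^-4 = 1.47e-11.
[OH^-] = sqrt(Kb x [F-]) = sqrt(1.47e-11 x 0.1447) = 1.46e-6 M.
pOH = 5.84, so pH = 14.00 - 5.84 = 8.16.

8.16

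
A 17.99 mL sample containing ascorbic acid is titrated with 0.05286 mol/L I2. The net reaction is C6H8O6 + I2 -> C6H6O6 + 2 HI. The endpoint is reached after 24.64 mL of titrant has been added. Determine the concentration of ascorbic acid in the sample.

0.0724 M

n(I2) = 0.05286 x 0.02464 = 0.001302 mol.
From the balanced equation, 1 mol I2 reacts with 1 mol ascorbic acid, so n(ascorbic acid) = 0.001302 x 1/1 = 0.001302 mol.
[ascorbic acid] = 0.001302 / 0.01799 L = 0.0724 M.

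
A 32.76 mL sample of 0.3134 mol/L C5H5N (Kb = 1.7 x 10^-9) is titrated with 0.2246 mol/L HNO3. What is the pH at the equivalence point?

3.06

n(C5H5N) = 0.3134 x 0.03276 = 0.01027 mol; V(HNO3) at equivalence = 0.01027/0.2246 = 0.04571 L.
At equivalence the base is fully converted to C5H5NH+; total volume = 0.07847 L, so [C5H5NH+] = 0.01027/0.07847 = 0.1308 M.
Ka(C5H5NH+) = Kw/Kb = 1.0e-14 / 1.7 x 10^-9 = 5.88e-6.
[H^+] = sqrt(Ka x [C5H5NH+]) = sqrt(5.88e-6 x 0.1308) = 0.000877 M.
pH = -log(0.000877) = 3.06.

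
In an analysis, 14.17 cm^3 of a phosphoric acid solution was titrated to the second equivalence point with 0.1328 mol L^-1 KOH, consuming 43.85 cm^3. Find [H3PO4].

n(KOH) = 0.1328 x 0.04385 = 0.005823 mol.
At the second equivalence point, 2 mol OH^- react per mol H3PO4, so n(H3PO4) = 0.005823 / 2 = 0.002912 mol.
[H3PO4] = 0.002912 / 0.01417 L = 0.205 M.

0.205 M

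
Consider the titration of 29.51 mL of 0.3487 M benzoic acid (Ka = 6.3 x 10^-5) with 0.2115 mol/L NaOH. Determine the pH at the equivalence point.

8.66

n(C6H5COOH) = 0.3487 x 0.02951 = 0.01029 mol; V(NaOH) at equivalence = 0.01029/0.2115 = 0.04865 L.
At equivalence all the acid is converted to C6H5COO-; total volume = 0.02951 + 0.04865 = 0.07816 L, so [C6H5COO-] = 0.01029/0.07816 = 0.1316 M.
Kb = Kw/Ka = 1.0e-14 / 6.3 x 10^-5 = 1.59e-10.
[OH^-] = sqrt(Kb x [C6H5COO-]) = sqrt(1.59e-10 x 0.1316) = 4.57e-6 M.
pOH = 5.34, so pH = 14.00 - 5.34 = 8.66.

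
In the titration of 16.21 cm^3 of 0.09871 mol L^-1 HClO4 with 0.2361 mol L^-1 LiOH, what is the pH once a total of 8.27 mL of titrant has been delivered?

n(acid) = 0.09871 x 0.01621 = 0.001600 mol; n(LiOH) added = 0.2361 x 0.008270 = 0.001953 mol.
Base is in excess by 0.001953 - 0.001600 = 0.0003525 mol in a total volume of 0.02448 L.
[OH^-] = 0.0003525/0.02448 = 0.01440 M, so pOH = 1.84 and pH = 14.00 - 1.84 = 12.16.

12.16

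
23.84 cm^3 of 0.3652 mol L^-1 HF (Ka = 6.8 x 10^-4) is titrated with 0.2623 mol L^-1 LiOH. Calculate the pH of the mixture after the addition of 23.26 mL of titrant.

Initial n(HF) = 0.3652 x 0.02384 = 0.008706 mol.
n(LiOH) added = 0.2623 x 0.02326 = 0.006101 mol, converting that many moles of HF to F-.
Remaining n(HF) = 0.002605 mol; n(F-) = 0.006101 mol.
By Henderson-Hasselbalch, pH = pKa + log([A^-]/[HA]) = 3.17 + log(0.006101/0.002605) = 3.17 + (+0.37) = 3.54.

3.54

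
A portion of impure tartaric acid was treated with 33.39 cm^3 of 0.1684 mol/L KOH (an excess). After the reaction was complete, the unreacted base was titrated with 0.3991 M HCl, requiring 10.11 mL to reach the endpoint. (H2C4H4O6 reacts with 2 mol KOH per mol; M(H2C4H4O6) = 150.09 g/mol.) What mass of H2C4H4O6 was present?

0.119 g

Total n(KOH) added = 0.1684 x 0.03339 = 0.005623 mol.
n(HCl) used = 0.3991 x 0.01011 = 0.004035 mol, which equals the excess n(KOH).
So n(KOH) consumed by the sample = 0.005623 - 0.004035 = 0.001588 mol.
n(H2C4H4O6) = 0.001588 / 2 = 0.0007940 mol.
mass = 0.0007940 mol x 150.09 g/mol = 0.119 g.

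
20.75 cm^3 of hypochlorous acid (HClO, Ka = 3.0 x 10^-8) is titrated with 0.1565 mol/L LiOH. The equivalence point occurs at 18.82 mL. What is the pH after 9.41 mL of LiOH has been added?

9.41 mL is exactly half the equivalence volume (18.82/2), i.e. the half-equivalence point.
There, n(HA) = n(A^-), so pH = pKa = -log(3.0 x 10^-8) = 7.52.

7.52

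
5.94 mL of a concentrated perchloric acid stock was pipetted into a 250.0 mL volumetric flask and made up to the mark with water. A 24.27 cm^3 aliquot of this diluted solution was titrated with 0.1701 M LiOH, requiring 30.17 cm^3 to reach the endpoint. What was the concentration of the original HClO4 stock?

n(LiOH) = 0.1701 x 0.03017 = 0.005132 mol.
n(HClO4) in the aliquot = 0.005132 mol.
[diluted HClO4] = 0.005132 / 0.02427 = 0.2115 M.
Dilution factor = 250.0/5.940 = 42.09, so [stock] = 0.2115 x 42.09 = 8.90 M.

8.90 M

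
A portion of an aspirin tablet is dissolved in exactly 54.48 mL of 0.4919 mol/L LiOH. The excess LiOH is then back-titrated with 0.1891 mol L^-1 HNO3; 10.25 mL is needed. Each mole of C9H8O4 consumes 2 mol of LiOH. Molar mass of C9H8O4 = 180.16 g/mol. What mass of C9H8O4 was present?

2.24 g

Total n(LiOH) added = 0.4919 x 0.05448 = 0.02680 mol.
n(HNO3) used = 0.1891 x 0.01025 = 0.001938 mol, which equals the excess n(LiOH).
So n(LiOH) consumed by the sample = 0.02680 - 0.001938 = 0.02486 mol.
n(C9H8O4) = 0.02486 / 2 = 0.01243 mol.
mass = 0.01243 mol x 180.16 g/mol = 2.24 g.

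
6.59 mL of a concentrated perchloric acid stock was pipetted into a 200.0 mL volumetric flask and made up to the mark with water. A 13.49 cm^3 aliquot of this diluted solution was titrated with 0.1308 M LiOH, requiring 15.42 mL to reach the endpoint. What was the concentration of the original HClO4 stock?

4.54 M

n(LiOH) = 0.1308 x 0.01542 = 0.002017 mol.
n(HClO4) in the aliquot = 0.002017 mol.
[diluted HClO4] = 0.002017 / 0.01349 = 0.1495 M.
Dilution factor = 200.0/6.590 = 30.35, so [stock] = 0.1495 x 30.35 = 4.54 M.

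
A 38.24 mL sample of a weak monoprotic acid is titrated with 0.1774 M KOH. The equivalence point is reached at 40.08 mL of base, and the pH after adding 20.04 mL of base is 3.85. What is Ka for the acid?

1.4 x 10^-4

20.04 mL is half of the equivalence volume, so this is the half-equivalence point where [HA] = [A^-].
At half-equivalence pH = pKa, so pKa = 3.85.
Ka = 10^(-3.85) = 1.4 x 10^-4.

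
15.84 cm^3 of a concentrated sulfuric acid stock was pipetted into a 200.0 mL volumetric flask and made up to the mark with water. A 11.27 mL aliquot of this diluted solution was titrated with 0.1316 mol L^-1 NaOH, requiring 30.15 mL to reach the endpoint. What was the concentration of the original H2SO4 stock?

n(NaOH) = 0.1316 x 0.03015 = 0.003968 mol.
n(H2SO4) in the aliquot = 0.003968 x 1/2 = 0.001984 mol.
[diluted H2SO4] = 0.001984 / 0.01127 = 0.1760 M.
Dilution factor = 200.0/15.84 = 12.63, so [stock] = 0.1760 x 12.63 = 2.22 M.

2.22 M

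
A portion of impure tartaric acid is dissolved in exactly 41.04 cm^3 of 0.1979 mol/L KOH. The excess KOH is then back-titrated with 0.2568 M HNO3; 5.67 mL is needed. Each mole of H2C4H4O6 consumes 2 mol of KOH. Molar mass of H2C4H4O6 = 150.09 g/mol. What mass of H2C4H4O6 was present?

0.500 g

Total n(KOH) added = 0.1979 x 0.04104 = 0.008122 mol.
n(HNO3) used = 0.2568 x 0.005670 = 0.001456 mol, which equals the excess n(KOH).
So n(KOH) consumed by the sample = 0.008122 - 0.001456 = 0.006666 mol.
n(H2C4H4O6) = 0.006666 / 2 = 0.003333 mol.
mass = 0.003333 mol x 150.09 g/mol = 0.500 g.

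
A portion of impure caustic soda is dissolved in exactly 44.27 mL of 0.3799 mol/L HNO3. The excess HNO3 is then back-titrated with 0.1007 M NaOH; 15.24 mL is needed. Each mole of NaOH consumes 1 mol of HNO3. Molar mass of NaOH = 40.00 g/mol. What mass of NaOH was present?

0.611 g

Total n(HNO3) added = 0.3799 x 0.04427 = 0.01682 mol.
n(NaOH) used = 0.1007 x 0.01524 = 0.001535 mol, which equals the excess n(HNO3).
So n(HNO3) consumed by the sample = 0.01682 - 0.001535 = 0.01528 mol.
n(NaOH) = 0.01528 / 1 = 0.01528 mol.
mass = 0.01528 mol x 40.00 g/mol = 0.611 g.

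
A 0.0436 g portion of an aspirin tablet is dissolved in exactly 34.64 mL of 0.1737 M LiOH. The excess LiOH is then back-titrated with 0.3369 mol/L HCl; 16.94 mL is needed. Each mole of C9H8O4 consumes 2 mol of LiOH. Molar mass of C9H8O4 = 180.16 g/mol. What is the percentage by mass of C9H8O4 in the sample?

64.0%

Total n(LiOH) added = 0.1737 x 0.03464 = 0.006017 mol.
n(HCl) used = 0.3369 x 0.01694 = 0.005707 mol, which equals the excess n(LiOH).
So n(LiOH) consumed by the sample = 0.006017 - 0.005707 = 0.0003099 mol.
n(C9H8O4) = 0.0003099 / 2 = 0.0001549 mol.
mass C9H8O4 = 0.0001549 x 180.16 = 0.02791 g, so %C9H8O4 = 0.02791/0.0436 x 100 = 64.0%.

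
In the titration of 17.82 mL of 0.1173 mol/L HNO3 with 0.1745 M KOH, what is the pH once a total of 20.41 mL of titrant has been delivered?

n(acid) = 0.1173 x 0.01782 = 0.002090 mol; n(KOH) added = 0.1745 x 0.02041 = 0.003562 mol.
Base is in excess by 0.003562 - 0.002090 = 0.001471 mol in a total volume of 0.03823 L.
[OH^-] = 0.001471/0.03823 = 0.03848 M, so pOH = 1.41 and pH = 14.00 - 1.41 = 12.59.

12.59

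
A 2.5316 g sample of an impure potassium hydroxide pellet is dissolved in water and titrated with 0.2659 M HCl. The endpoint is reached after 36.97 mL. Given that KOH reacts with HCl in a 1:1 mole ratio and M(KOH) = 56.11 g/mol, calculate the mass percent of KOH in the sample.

21.8%

n(HCl) = 0.2659 x 0.03697 = 0.009830 mol.
n(KOH) = 0.009830 / 1 = 0.009830 mol.
mass of KOH = 0.009830 x 56.11 = 0.5516 g.
% purity = 0.5516 / 2.5316 x 100 = 21.8%.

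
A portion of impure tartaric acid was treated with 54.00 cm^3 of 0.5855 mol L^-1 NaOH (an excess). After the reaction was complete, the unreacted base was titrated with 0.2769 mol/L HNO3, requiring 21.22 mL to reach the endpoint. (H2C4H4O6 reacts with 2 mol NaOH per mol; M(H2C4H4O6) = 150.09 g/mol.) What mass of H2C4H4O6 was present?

Total n(NaOH) added = 0.5855 x 0.05400 = 0.03162 mol.
n(HNO3) used = 0.2769 x 0.02122 = 0.005876 mol, which equals the excess n(NaOH).
So n(NaOH) consumed by the sample = 0.03162 - 0.005876 = 0.02574 mol.
n(H2C4H4O6) = 0.02574 / 2 = 0.01287 mol.
mass = 0.01287 mol x 150.09 g/mol = 1.93 g.

1.93 g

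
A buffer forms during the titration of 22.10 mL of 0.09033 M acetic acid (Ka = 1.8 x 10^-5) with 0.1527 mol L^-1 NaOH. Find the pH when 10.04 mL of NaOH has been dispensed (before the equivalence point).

Initial n(CH3COOH) = 0.09033 x 0.02210 = 0.001996 mol.
n(NaOH) added = 0.1527 x 0.01004 = 0.001533 mol, converting that many moles of CH3COOH to CH3COO-.
Remaining n(CH3COOH) = 0.0004632 mol; n(CH3COO-) = 0.001533 mol.
By Henderson-Hasselbalch, pH = pKa + log([A^-]/[HA]) = 4.74 + log(0.001533/0.0004632) = 4.74 + (+0.52) = 5.26.

5.26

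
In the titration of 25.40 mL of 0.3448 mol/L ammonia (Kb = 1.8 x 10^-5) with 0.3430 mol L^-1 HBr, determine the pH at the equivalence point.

n(NH3) = 0.3448 x 0.02540 = 0.008758 mol; V(HBr) at equivalence = 0.008758/0.3430 = 0.02553 L.
At equivalence the base is fully converted to NH4+; total volume = 0.05093 L, so [NH4+] = 0.008758/0.05093 = 0.1719 M.
Ka(NH4+) = Kw/Kb = 1.0e-14 / 1.8 x 10^-5 = 5.56e-10.
[H^+] = sqrt(Ka x [NH4+]) = sqrt(5.56e-10 x 0.1719) = 9.77e-6 M.
pH = -log(9.77e-6) = 5.01.

5.01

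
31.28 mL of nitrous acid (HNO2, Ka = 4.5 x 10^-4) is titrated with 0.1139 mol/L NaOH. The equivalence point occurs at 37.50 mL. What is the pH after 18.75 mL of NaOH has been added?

18.75 mL is exactly half the equivalence volume (37.50/2), i.e. the half-equivalence point.
There, n(HA) = n(A^-), so pH = pKa = -log(4.5 x 10^-4) = 3.35.

3.35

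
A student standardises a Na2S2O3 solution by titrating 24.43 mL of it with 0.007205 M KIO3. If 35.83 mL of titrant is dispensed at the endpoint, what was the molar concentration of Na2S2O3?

n(KIO3) = 0.007205 x 0.03583 = 0.0002582 mol.
From the balanced equation, 1 mol KIO3 reacts with 6 mol Na2S2O3, so n(Na2S2O3) = 0.0002582 x 6/1 = 0.001549 mol.
[Na2S2O3] = 0.001549 / 0.02443 L = 0.0634 M.

0.0634 M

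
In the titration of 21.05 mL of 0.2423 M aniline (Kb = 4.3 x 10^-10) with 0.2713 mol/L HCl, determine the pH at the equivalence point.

n(C6H5NH2) = 0.2423 x 0.02105 = 0.005100 mol; V(HCl) at equivalence = 0.005100/0.2713 = 0.01880 L.
At equivalence the base is fully converted to C6H5NH3+; total volume = 0.03985 L, so [C6H5NH3+] = 0.005100/0.03985 = 0.1280 M.
Ka(C6H5NH3+) = Kw/Kb = 1.0e-14 / 4.3 x 10^-10 = 2.33e-5.
[H^+] = sqrt(Ka x [C6H5NH3+]) = sqrt(2.33e-5 x 0.1280) = 0.00173 M.
pH = -log(0.00173) = 2.76.

2.76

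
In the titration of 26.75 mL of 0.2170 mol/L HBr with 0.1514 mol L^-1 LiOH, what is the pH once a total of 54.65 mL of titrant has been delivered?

12.48

n(acid) = 0.2170 x 0.02675 = 0.005805 mol; n(LiOH) added = 0.1514 x 0.05465 = 0.008274 mol.
Base is in excess by 0.008274 - 0.005805 = 0.002469 mol in a total volume of 0.08140 L.
[OH^-] = 0.002469/0.08140 = 0.03033 M, so pOH = 1.52 and pH = 14.00 - 1.52 = 12.48.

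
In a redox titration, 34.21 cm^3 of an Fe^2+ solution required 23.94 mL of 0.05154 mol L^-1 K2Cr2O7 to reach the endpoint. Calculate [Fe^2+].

n(K2Cr2O7) = 0.05154 x 0.02394 = 0.001234 mol.
From the balanced equation, 1 mol K2Cr2O7 reacts with 6 mol Fe^2+, so n(Fe^2+) = 0.001234 x 6/1 = 0.007403 mol.
[Fe^2+] = 0.007403 / 0.03421 L = 0.216 M.

0.216 M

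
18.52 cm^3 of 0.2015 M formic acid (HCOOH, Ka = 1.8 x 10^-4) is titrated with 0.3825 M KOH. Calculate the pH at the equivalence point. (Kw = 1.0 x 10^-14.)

n(HCOOH) = 0.2015 x 0.01852 = 0.003732 mol; V(KOH) at equivalence = 0.003732/0.3825 = 0.009756 L.
At equivalence all the acid is converted to HCOO-; total volume = 0.01852 + 0.009756 = 0.02828 L, so [HCOO-] = 0.003732/0.02828 = 0.1320 M.
Kb = Kw/Ka = 1.0e-14 / 1.8 x 10^-4 = 5.56e-11.
[OH^-] = sqrt(Kb x [HCOO-]) = sqrt(5.56e-11 x 0.1320) = 2.71e-6 M.
pOH = 5.57, so pH = 14.00 - 5.57 = 8.43.

8.43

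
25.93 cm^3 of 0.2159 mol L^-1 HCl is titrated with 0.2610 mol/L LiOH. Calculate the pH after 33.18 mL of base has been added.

12.71

n(acid) = 0.2159 x 0.02593 = 0.005598 mol; n(LiOH) added = 0.2610 x 0.03318 = 0.008660 mol.
Base is in excess by 0.008660 - 0.005598 = 0.003062 mol in a total volume of 0.05911 L.
[OH^-] = 0.003062/0.05911 = 0.05180 M, so pOH = 1.29 and pH = 14.00 - 1.29 = 12.71.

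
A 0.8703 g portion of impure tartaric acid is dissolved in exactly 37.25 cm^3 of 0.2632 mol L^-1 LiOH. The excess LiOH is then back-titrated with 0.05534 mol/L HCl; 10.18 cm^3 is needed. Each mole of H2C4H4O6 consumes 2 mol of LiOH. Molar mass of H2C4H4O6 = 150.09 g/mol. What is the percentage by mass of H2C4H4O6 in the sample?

79.7%

Total n(LiOH) added = 0.2632 x 0.03725 = 0.009804 mol.
n(HCl) used = 0.05534 x 0.01018 = 0.0005634 mol, which equals the excess n(LiOH).
So n(LiOH) consumed by the sample = 0.009804 - 0.0005634 = 0.009241 mol.
n(H2C4H4O6) = 0.009241 / 2 = 0.004620 mol.
mass H2C4H4O6 = 0.004620 x 150.09 = 0.6935 g, so %H2C4H4O6 = 0.6935/0.8703 x 100 = 79.7%.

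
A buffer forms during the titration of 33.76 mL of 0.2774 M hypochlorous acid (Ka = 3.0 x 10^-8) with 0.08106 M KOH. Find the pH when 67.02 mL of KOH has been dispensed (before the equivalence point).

Initial n(HClO) = 0.2774 x 0.03376 = 0.009365 mol.
n(KOH) added = 0.08106 x 0.06702 = 0.005433 mol, converting that many moles of HClO to ClO-.
Remaining n(HClO) = 0.003932 mol; n(ClO-) = 0.005433 mol.
By Henderson-Hasselbalch, pH = pKa + log([A^-]/[HA]) = 7.52 + log(0.005433/0.003932) = 7.52 + (+0.14) = 7.66.

7.66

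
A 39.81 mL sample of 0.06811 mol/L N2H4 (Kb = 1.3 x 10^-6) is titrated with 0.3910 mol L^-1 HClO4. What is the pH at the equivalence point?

4.68

n(N2H4) = 0.06811 x 0.03981 = 0.002711 mol; V(HClO4) at equivalence = 0.002711/0.3910 = 0.006935 L.
At equivalence the base is fully converted to N2H5+; total volume = 0.04674 L, so [N2H5+] = 0.002711/0.04674 = 0.05801 M.
Ka(N2H5+) = Kw/Kb = 1.0e-14 / 1.3 x 10^-6 = 7.69e-9.
[H^+] = sqrt(Ka x [N2H5+]) = sqrt(7.69e-9 x 0.05801) = 2.11e-5 M.
pH = -log(2.11e-5) = 4.68.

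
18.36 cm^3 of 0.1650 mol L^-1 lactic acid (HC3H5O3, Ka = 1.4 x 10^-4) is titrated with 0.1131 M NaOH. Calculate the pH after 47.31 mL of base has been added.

12.55

n(acid) = 0.1650 x 0.01836 = 0.003029 mol; n(NaOH) added = 0.1131 x 0.04731 = 0.005351 mol.
Base is in excess by 0.005351 - 0.003029 = 0.002321 mol in a total volume of 0.06567 L.
[OH^-] = 0.002321/0.06567 = 0.03535 M, so pOH = 1.45 and pH = 14.00 - 1.45 = 12.55.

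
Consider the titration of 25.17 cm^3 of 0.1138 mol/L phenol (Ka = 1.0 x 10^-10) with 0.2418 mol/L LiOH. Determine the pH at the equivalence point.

n(C6H5OH) = 0.1138 x 0.02517 = 0.002864 mol; V(LiOH) at equivalence = 0.002864/0.2418 = 0.01185 L.
At equivalence all the acid is converted to C6H5O-; total volume = 0.02517 + 0.01185 = 0.03702 L, so [C6H5O-] = 0.002864/0.03702 = 0.07738 M.
Kb = Kw/Ka = 1.0e-14 / 1.0 x 10^-10 = 0.000100.
[OH^-] = sqrt(Kb x [C6H5O-]) = sqrt(0.000100 x 0.07738) = 0.00278 M.
pOH = 2.56, so pH = 14.00 - 2.56 = 11.44.

11.44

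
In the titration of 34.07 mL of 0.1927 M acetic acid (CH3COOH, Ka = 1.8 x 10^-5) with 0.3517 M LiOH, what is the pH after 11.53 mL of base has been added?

4.95

Initial n(CH3COOH) = 0.1927 x 0.03407 = 0.006565 mol.
n(LiOH) added = 0.3517 x 0.01153 = 0.004055 mol, converting that many moles of CH3COOH to CH3COO-.
Remaining n(CH3COOH) = 0.002510 mol; n(CH3COO-) = 0.004055 mol.
By Henderson-Hasselbalch, pH = pKa + log([A^-]/[HA]) = 4.74 + log(0.004055/0.002510) = 4.74 + (+0.21) = 4.95.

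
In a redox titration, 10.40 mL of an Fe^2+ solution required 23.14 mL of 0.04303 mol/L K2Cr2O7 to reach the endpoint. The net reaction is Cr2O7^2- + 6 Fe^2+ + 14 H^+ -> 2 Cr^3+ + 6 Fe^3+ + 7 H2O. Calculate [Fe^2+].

0.574 M

n(K2Cr2O7) = 0.04303 x 0.02314 = 0.0009957 mol.
From the balanced equation, 1 mol K2Cr2O7 reacts with 6 mol Fe^2+, so n(Fe^2+) = 0.0009957 x 6/1 = 0.005974 mol.
[Fe^2+] = 0.005974 / 0.01040 L = 0.574 M.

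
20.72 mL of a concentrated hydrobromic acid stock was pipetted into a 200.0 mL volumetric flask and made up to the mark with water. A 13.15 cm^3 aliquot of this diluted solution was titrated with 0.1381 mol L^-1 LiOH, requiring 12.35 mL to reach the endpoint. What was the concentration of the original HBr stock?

1.25 M

n(LiOH) = 0.1381 x 0.01235 = 0.001706 mol.
n(HBr) in the aliquot = 0.001706 mol.
[diluted HBr] = 0.001706 / 0.01315 = 0.1297 M.
Dilution factor = 200.0/20.72 = 9.653, so [stock] = 0.1297 x 9.653 = 1.25 M.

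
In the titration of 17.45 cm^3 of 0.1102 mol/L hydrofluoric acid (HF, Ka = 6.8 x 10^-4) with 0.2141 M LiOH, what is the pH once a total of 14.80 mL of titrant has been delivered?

12.59

n(acid) = 0.1102 x 0.01745 = 0.001923 mol; n(LiOH) added = 0.2141 x 0.01480 = 0.003169 mol.
Base is in excess by 0.003169 - 0.001923 = 0.001246 mol in a total volume of 0.03225 L.
[OH^-] = 0.001246/0.03225 = 0.03863 M, so pOH = 1.41 and pH = 14.00 - 1.41 = 12.59.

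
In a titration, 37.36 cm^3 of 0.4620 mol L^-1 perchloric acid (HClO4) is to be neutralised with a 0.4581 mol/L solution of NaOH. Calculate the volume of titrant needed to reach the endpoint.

37.7 mL

n(HClO4) = 0.4620 mol/L x 0.03736 L = 0.01726 mol.
At equivalence n(NaOH) = n(HClO4) = 0.01726 mol.
V(NaOH) = 0.01726 / 0.4581 = 0.03768 L = 37.7 mL.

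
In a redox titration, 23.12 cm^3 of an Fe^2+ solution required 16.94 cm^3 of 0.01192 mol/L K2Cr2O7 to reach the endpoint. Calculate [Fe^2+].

0.0524 M

n(K2Cr2O7) = 0.01192 x 0.01694 = 0.0002019 mol.
From the balanced equation, 1 mol K2Cr2O7 reacts with 6 mol Fe^2+, so n(Fe^2+) = 0.0002019 x 6/1 = 0.001212 mol.
[Fe^2+] = 0.001212 / 0.02312 L = 0.0524 M.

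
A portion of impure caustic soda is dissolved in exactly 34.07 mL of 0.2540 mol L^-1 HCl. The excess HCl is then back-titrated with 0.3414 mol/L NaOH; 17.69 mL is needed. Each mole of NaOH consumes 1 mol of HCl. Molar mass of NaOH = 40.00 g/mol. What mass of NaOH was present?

Total n(HCl) added = 0.2540 x 0.03407 = 0.008654 mol.
n(NaOH) used = 0.3414 x 0.01769 = 0.006039 mol, which equals the excess n(HCl).
So n(HCl) consumed by the sample = 0.008654 - 0.006039 = 0.002614 mol.
n(NaOH) = 0.002614 / 1 = 0.002614 mol.
mass = 0.002614 mol x 40.00 g/mol = 0.105 g.

0.105 g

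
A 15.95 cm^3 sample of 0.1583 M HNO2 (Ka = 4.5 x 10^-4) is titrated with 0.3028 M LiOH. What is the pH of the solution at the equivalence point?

n(HNO2) = 0.1583 x 0.01595 = 0.002525 mol; V(LiOH) at equivalence = 0.002525/0.3028 = 0.008338 L.
At equivalence all the acid is converted to NO2-; total volume = 0.01595 + 0.008338 = 0.02429 L, so [NO2-] = 0.002525/0.02429 = 0.1040 M.
Kb = Kw/Ka = 1.0e-14 / 4.5 x 10^-4 = 2.22e-11.
[OH^-] = sqrt(Kb x [NO2-]) = sqrt(2.22e-11 x 0.1040) = 1.52e-6 M.
pOH = 5.82, so pH = 14.00 - 5.82 = 8.18.

8.18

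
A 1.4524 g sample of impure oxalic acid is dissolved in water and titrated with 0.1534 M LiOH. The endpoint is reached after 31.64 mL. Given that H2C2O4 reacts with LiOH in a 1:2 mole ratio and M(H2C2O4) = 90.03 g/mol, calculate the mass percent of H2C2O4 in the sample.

15.0%

n(LiOH) = 0.1534 x 0.03164 = 0.004854 mol.
n(H2C2O4) = 0.004854 / 2 = 0.002427 mol.
mass of H2C2O4 = 0.002427 x 90.03 = 0.2185 g.
% purity = 0.2185 / 1.4524 x 100 = 15.0%.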